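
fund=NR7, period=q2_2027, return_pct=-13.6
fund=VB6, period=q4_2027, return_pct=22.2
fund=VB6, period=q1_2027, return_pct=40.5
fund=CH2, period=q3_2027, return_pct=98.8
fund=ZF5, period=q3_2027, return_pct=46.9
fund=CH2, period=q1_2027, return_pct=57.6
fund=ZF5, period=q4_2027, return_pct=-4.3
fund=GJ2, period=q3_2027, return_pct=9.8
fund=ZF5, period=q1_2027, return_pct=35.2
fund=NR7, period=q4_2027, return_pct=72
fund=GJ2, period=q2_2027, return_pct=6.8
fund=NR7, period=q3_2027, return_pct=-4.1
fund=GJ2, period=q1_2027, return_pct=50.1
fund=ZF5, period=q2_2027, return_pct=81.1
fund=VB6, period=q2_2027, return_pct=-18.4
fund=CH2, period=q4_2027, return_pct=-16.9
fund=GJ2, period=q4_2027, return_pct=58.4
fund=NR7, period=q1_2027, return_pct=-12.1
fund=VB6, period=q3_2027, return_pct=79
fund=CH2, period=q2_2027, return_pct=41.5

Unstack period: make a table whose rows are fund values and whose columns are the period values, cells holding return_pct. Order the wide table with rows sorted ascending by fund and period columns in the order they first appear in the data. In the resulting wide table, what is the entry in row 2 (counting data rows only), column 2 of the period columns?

58.4

With rows sorted ascending by fund, row 2 is fund=GJ2. period columns in first-appearance order: q2_2027, q4_2027, q1_2027, q3_2027; column 2 is q4_2027.
Long rows with fund=GJ2, period=q4_2027: return_pct = 58.4.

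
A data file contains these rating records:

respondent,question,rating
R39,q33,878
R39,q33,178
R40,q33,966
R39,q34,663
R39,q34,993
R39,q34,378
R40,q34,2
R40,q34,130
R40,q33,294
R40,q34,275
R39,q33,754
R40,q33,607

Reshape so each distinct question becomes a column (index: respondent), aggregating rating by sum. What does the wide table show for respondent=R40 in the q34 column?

407

Rows with respondent=R40 and question=q34: rating values are 2, 130, 275.
2 + 130 + 275 = 407.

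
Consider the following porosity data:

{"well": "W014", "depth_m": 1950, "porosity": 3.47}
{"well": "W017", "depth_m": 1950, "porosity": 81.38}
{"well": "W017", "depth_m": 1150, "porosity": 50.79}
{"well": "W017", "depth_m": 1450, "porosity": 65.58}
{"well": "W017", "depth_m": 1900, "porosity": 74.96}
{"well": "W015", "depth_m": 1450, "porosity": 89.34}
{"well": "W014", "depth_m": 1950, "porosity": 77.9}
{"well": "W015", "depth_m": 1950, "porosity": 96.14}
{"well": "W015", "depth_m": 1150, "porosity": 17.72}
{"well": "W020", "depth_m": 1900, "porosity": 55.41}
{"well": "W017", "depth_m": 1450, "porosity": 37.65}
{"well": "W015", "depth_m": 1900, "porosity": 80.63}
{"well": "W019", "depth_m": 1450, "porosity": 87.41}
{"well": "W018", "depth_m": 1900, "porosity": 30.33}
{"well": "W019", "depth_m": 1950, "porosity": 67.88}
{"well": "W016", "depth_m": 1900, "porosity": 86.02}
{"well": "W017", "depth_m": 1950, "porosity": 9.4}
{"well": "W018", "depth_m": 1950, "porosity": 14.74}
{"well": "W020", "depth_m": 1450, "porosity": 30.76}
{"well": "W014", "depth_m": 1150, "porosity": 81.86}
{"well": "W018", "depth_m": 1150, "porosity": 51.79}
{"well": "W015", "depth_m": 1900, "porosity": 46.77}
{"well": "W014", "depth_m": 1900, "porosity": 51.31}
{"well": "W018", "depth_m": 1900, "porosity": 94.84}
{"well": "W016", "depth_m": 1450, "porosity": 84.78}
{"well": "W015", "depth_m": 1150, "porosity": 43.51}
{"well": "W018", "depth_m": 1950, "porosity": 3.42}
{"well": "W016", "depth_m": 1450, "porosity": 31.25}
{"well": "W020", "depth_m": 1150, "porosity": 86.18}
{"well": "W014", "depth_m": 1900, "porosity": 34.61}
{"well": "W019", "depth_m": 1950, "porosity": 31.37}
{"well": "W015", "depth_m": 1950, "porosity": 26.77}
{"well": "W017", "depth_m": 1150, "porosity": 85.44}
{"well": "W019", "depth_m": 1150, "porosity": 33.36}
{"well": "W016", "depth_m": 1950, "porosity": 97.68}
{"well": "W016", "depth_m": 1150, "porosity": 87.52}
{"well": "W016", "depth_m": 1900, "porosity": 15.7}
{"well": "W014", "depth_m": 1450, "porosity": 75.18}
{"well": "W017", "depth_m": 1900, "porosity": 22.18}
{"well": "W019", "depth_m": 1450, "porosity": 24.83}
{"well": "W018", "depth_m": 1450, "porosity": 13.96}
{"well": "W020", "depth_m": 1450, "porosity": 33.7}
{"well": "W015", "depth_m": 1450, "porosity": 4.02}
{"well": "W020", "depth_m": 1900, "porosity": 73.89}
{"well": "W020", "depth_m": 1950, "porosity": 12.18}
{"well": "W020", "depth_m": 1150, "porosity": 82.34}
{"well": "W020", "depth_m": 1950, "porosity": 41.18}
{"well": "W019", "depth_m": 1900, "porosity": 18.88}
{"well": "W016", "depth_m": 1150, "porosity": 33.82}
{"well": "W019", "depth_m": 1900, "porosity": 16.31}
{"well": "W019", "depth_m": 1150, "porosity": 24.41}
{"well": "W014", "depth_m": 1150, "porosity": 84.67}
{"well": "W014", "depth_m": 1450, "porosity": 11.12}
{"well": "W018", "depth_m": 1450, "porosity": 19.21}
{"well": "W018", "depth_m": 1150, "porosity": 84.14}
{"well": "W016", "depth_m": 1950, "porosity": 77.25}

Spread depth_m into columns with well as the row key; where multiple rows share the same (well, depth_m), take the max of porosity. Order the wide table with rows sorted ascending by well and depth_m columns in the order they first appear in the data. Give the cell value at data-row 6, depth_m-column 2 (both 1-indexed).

33.36

With rows sorted ascending by well, row 6 is well=W019. depth_m columns in first-appearance order: 1950, 1150, 1450, 1900; column 2 is 1150.
Long rows with well=W019, depth_m=1150: max(33.36, 24.41) = 33.36.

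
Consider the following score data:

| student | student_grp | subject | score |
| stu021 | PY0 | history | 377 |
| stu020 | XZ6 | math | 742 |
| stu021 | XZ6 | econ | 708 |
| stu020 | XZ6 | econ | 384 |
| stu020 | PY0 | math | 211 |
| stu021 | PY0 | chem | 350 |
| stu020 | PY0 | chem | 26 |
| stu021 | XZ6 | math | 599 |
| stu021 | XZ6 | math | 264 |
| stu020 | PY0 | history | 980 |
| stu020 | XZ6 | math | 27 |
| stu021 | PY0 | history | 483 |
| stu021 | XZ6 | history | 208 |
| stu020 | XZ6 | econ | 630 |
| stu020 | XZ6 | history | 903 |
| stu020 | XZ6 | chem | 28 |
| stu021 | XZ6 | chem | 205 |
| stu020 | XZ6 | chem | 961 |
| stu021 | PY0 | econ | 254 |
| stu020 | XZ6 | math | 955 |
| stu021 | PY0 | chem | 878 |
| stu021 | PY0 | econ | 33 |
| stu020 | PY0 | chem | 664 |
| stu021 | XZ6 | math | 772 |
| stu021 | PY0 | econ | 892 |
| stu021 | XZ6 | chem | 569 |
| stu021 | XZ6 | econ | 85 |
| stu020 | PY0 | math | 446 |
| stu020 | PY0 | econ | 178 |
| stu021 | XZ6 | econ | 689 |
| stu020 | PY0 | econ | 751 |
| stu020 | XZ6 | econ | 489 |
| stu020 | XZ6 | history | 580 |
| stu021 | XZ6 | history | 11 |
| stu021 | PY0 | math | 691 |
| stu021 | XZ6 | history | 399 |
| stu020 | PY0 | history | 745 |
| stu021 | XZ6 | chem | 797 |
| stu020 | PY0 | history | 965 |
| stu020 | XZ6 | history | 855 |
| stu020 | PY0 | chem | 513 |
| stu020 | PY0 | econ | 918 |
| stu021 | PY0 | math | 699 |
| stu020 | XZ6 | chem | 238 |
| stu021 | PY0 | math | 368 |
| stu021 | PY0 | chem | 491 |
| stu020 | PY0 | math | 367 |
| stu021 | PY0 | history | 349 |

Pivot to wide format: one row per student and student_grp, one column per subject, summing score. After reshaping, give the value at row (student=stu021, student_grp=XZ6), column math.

Rows with student=stu021, student_grp=XZ6 and subject=math: score values are 599, 264, 772.
599 + 264 + 772 = 1635.

1635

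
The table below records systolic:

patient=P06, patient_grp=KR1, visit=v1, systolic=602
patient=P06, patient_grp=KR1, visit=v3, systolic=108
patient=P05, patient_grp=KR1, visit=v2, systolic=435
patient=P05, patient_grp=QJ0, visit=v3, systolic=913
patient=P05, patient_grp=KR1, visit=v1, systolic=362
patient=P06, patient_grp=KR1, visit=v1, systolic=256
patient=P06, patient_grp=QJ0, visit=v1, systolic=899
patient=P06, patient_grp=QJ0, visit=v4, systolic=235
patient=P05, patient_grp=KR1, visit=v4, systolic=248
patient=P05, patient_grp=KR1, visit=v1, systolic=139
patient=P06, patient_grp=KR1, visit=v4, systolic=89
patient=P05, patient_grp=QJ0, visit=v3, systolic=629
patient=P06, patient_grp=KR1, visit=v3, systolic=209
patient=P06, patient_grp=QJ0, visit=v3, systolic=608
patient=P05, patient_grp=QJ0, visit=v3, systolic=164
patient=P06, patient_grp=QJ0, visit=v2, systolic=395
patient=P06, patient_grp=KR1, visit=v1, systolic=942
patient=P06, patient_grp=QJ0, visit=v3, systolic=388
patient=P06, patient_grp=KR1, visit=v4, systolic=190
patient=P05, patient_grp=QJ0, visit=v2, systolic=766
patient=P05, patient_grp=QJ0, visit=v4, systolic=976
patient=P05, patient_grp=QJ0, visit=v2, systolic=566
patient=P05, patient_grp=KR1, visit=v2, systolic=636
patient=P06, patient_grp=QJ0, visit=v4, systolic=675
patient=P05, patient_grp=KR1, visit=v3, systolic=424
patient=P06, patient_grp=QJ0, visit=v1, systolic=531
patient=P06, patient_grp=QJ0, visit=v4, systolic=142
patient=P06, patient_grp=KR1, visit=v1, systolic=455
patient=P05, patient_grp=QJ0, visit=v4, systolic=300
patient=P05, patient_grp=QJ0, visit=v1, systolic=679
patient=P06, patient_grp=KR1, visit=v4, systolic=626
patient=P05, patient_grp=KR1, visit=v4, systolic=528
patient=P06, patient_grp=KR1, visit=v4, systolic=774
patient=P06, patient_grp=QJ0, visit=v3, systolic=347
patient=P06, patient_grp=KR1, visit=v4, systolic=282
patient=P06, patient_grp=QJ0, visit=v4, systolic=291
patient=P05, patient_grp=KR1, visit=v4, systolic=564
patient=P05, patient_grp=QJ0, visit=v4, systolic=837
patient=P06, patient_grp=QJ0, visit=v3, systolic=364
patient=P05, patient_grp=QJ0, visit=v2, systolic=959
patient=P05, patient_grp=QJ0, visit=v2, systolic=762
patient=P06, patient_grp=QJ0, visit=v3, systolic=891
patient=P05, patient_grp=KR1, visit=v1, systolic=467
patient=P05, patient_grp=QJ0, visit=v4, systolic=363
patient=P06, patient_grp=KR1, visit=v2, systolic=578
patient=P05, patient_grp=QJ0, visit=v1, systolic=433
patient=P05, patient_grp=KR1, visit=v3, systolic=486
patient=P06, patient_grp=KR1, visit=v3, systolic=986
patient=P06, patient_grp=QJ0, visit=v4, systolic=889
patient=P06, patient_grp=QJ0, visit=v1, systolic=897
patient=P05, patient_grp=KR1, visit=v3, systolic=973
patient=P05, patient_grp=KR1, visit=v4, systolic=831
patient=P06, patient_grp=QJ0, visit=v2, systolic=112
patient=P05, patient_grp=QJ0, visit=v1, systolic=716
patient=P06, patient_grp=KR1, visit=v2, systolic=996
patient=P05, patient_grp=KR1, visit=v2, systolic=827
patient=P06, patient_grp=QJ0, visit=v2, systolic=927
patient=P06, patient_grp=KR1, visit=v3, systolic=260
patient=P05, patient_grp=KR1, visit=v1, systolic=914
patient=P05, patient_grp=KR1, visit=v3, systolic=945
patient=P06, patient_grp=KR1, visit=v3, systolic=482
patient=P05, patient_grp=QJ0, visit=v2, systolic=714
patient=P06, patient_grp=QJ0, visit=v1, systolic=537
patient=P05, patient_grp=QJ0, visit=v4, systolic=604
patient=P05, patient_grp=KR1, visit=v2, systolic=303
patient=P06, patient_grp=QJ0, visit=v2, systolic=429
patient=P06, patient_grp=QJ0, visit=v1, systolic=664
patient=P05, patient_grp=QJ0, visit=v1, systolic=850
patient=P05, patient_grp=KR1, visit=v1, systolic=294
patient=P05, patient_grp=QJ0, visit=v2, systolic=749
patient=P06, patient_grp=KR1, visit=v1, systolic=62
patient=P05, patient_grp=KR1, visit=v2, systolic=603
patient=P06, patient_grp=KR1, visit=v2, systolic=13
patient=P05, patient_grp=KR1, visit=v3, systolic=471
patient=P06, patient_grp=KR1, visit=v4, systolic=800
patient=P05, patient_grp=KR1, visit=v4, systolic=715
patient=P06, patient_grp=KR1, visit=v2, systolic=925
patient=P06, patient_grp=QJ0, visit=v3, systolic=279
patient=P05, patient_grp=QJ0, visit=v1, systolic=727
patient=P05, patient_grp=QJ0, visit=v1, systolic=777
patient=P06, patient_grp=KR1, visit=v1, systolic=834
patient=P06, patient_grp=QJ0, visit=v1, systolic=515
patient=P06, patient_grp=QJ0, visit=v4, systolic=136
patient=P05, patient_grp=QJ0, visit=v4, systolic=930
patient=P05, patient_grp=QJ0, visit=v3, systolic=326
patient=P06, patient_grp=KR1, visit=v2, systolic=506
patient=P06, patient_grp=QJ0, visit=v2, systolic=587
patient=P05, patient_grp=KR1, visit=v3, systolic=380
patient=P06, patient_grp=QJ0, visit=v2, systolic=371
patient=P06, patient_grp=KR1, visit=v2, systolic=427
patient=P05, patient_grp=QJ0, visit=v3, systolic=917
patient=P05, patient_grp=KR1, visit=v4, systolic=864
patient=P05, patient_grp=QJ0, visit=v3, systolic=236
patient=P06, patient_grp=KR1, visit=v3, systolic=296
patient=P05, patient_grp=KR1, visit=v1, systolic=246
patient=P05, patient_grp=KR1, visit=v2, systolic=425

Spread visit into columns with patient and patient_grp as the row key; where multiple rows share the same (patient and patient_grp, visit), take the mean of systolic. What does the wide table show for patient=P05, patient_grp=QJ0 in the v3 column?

530.83

Rows with patient=P05, patient_grp=QJ0 and visit=v3: systolic values are 913, 629, 164, 326, 917, 236.
(913 + 629 + 164 + 326 + 917 + 236) / 6 = 530.83.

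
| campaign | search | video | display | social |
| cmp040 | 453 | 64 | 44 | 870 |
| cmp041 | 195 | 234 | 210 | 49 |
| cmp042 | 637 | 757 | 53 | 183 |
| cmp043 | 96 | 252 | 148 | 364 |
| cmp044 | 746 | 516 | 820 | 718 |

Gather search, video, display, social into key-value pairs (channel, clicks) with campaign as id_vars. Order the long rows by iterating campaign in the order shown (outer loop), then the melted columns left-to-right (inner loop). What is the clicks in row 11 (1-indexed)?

53

20 rows total (5 × 4). Row 11: index ⌊(11-1)/4⌋ = 2 into campaign → cmp042; (11-1) mod 4 = 2 into the melted columns → display.
So row 11 is (cmp042, display, 53); clicks = 53.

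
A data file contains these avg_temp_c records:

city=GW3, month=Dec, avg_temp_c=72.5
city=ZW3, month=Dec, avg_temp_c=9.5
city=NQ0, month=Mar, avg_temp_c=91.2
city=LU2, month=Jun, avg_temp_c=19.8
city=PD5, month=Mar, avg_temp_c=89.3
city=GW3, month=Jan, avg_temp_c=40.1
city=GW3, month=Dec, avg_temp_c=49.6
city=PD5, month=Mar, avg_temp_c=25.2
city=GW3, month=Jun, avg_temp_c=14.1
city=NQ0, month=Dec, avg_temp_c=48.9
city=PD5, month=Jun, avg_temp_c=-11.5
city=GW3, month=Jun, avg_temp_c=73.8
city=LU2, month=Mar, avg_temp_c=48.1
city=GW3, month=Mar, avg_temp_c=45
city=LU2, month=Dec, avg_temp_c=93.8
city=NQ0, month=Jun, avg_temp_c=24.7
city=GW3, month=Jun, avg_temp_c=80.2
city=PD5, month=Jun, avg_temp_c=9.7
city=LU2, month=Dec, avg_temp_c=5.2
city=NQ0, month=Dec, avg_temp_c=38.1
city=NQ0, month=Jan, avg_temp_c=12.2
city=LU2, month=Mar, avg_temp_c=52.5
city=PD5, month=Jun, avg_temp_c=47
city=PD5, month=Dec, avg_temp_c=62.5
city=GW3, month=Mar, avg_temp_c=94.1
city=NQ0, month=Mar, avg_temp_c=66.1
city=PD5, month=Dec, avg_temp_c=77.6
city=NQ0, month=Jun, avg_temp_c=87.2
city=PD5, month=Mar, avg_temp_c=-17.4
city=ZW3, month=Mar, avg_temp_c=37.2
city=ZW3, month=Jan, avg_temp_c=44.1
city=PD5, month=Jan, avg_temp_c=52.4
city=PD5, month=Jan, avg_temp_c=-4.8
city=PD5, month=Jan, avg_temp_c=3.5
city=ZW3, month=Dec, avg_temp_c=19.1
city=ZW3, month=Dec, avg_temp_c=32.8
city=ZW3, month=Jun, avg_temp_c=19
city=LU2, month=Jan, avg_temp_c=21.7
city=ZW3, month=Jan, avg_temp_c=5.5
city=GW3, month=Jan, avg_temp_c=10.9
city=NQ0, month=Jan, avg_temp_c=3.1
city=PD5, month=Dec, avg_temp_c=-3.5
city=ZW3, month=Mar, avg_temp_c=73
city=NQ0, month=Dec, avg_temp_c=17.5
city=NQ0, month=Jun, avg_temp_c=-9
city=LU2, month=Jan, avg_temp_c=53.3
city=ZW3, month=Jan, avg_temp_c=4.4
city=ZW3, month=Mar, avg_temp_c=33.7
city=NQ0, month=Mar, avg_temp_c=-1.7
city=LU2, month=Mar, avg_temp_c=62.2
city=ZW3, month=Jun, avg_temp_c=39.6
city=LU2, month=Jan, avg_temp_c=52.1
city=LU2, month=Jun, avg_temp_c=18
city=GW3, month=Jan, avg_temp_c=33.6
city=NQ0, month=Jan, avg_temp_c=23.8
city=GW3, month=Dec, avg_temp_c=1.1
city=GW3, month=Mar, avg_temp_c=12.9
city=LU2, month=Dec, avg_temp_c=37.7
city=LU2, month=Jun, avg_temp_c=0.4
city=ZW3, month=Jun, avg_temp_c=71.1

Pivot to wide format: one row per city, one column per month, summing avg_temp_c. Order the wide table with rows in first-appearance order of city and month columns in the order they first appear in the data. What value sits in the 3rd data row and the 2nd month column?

155.6

With rows in first-appearance order of city, row 3 is city=NQ0. month columns in first-appearance order: Dec, Mar, Jun, Jan; column 2 is Mar.
Long rows with city=NQ0, month=Mar: 91.2 + 66.1 + -1.7 = 155.6.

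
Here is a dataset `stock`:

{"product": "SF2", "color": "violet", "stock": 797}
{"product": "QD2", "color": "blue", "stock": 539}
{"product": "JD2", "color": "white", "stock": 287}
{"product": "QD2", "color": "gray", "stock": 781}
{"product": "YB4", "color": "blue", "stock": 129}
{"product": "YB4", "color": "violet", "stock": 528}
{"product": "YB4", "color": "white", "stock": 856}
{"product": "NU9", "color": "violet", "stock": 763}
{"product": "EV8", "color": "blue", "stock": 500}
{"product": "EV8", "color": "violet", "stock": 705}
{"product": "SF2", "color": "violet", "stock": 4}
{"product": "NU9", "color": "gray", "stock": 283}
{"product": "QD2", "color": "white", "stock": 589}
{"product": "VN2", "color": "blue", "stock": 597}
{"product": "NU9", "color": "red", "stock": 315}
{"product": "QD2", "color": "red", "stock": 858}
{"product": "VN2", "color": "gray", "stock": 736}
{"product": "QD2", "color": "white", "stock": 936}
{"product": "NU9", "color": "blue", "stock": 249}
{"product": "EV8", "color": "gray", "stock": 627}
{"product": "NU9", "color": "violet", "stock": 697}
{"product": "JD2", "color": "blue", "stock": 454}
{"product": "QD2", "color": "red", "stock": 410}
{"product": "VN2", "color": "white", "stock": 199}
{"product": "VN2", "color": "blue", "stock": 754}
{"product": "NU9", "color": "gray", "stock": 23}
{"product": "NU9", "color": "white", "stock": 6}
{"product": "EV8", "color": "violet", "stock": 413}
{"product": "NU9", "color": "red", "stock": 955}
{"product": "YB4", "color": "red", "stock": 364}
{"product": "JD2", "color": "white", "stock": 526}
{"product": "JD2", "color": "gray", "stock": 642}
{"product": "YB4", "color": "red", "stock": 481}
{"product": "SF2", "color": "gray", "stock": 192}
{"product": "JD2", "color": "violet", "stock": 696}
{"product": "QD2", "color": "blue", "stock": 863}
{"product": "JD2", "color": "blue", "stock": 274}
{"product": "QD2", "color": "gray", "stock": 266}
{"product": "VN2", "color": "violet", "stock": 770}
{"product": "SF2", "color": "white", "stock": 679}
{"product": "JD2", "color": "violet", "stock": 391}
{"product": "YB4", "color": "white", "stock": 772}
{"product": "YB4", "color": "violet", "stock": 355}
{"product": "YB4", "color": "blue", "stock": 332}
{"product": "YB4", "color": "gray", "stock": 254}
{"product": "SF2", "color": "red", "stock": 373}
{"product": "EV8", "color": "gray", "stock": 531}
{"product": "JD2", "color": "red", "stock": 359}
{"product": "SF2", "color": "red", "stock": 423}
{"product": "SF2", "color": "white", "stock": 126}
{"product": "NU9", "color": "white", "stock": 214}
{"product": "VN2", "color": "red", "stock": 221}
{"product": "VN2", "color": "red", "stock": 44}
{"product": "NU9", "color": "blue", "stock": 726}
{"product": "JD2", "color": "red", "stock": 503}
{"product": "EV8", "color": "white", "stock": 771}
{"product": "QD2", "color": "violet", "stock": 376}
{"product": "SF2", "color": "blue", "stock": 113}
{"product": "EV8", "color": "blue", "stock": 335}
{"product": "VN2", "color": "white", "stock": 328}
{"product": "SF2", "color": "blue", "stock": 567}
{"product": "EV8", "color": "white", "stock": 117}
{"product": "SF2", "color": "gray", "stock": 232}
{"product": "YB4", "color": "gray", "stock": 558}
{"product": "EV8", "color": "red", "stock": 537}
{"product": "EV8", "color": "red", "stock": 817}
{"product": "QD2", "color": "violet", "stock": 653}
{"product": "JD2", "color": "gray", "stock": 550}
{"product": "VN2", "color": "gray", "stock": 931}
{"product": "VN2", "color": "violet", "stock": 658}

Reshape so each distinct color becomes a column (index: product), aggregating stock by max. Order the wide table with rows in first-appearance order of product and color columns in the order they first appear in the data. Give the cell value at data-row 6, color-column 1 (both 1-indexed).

705

With rows in first-appearance order of product, row 6 is product=EV8. color columns in first-appearance order: violet, blue, white, gray, red; column 1 is violet.
Long rows with product=EV8, color=violet: max(705, 413) = 705.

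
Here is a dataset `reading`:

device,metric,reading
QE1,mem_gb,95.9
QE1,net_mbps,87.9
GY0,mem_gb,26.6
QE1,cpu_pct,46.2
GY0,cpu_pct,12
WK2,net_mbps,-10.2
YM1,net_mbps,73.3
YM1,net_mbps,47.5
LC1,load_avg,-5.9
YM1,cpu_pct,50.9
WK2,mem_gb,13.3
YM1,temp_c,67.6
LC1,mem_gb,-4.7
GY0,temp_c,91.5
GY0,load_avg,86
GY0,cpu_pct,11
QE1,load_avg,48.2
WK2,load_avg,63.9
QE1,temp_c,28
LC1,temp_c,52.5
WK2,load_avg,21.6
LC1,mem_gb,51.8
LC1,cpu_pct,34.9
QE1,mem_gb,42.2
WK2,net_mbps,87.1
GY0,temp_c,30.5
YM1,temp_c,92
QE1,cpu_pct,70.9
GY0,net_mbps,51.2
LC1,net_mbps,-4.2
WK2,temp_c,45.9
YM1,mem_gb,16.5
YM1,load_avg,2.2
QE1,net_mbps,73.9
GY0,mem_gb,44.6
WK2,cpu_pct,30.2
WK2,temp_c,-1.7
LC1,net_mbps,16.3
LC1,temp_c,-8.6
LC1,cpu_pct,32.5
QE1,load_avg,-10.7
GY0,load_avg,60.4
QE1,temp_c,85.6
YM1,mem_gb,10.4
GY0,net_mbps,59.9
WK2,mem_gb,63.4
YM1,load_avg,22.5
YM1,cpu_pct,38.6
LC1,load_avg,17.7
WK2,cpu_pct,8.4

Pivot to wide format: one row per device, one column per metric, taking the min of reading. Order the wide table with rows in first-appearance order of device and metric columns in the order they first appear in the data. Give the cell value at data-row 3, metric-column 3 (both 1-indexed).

8.4

With rows in first-appearance order of device, row 3 is device=WK2. metric columns in first-appearance order: mem_gb, net_mbps, cpu_pct, load_avg, temp_c; column 3 is cpu_pct.
Long rows with device=WK2, metric=cpu_pct: min(30.2, 8.4) = 8.4.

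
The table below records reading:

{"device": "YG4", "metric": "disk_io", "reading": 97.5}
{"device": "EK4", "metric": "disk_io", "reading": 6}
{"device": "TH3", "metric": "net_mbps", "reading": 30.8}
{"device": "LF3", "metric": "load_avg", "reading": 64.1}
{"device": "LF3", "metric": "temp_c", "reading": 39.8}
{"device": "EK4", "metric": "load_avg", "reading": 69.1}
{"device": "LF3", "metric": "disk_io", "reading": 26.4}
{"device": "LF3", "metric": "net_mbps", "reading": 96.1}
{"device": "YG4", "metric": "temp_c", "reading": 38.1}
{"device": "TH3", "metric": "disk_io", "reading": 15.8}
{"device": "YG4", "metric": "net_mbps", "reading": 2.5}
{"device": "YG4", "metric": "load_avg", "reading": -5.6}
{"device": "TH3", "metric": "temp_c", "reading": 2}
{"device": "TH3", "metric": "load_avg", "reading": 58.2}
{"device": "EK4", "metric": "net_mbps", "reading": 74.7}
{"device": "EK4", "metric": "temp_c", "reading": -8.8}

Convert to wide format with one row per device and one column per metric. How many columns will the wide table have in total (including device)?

5

1 column for device plus 4 distinct metric values → 5 columns.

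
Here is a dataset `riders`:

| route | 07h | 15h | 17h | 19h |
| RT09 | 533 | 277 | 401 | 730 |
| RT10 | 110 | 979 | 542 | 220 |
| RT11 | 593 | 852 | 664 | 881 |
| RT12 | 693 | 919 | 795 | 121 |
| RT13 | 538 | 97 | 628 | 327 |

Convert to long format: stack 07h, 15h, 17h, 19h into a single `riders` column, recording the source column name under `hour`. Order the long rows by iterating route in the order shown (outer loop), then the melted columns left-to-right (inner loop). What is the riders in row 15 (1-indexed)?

20 rows total (5 × 4). Row 15: index ⌊(15-1)/4⌋ = 3 into route → RT12; (15-1) mod 4 = 2 into the melted columns → 17h.
So row 15 is (RT12, 17h, 795); riders = 795.

795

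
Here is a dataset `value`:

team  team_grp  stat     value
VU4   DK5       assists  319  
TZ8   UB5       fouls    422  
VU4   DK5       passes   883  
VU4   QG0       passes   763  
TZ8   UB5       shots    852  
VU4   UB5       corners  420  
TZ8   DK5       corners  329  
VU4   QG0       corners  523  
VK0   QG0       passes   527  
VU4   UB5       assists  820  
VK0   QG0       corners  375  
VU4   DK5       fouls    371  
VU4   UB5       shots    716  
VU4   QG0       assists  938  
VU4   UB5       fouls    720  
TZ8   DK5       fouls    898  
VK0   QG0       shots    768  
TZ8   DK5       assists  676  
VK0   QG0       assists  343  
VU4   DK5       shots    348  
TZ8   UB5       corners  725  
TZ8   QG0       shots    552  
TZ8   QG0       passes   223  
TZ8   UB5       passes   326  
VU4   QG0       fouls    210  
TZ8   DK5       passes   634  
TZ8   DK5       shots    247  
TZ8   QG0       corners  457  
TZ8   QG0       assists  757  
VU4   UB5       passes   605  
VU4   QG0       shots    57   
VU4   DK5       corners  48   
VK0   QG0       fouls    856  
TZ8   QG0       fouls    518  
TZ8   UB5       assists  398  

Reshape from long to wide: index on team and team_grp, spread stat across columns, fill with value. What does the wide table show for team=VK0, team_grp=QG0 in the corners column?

Wide layout: rows indexed by team and team_grp, columns are the 5 distinct stat values (assists, fouls, passes, shots, corners).
Cell (team=VK0, team_grp=QG0, stat=corners) draws from the long row where team=VK0, team_grp=QG0 and stat=corners, which has value=375.

375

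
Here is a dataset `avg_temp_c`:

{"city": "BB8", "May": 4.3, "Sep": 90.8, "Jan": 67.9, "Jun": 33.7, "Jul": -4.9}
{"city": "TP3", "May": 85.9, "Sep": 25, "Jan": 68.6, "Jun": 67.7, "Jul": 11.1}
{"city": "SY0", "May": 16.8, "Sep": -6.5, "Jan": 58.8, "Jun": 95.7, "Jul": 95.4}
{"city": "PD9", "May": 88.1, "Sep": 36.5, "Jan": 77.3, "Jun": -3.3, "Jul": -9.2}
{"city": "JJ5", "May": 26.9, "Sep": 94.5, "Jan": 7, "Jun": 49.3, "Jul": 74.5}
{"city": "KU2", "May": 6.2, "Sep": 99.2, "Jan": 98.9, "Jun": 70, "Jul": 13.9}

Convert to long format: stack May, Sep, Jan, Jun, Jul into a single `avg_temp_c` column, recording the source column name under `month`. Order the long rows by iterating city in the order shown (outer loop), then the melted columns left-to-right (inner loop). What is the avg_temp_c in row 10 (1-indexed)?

11.1

30 rows total (6 × 5). Row 10: index ⌊(10-1)/5⌋ = 1 into city → TP3; (10-1) mod 5 = 4 into the melted columns → Jul.
So row 10 is (TP3, Jul, 11.1); avg_temp_c = 11.1.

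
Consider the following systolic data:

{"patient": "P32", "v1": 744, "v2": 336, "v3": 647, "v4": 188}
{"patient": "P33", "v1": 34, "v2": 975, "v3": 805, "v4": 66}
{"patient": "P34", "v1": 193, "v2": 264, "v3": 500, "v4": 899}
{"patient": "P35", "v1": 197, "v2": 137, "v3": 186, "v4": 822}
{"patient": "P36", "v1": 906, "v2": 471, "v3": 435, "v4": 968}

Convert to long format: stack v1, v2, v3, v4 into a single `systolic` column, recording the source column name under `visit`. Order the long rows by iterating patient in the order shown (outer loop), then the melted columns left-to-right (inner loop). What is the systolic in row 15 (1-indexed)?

186

20 rows total (5 × 4). Row 15: index ⌊(15-1)/4⌋ = 3 into patient → P35; (15-1) mod 4 = 2 into the melted columns → v3.
So row 15 is (P35, v3, 186); systolic = 186.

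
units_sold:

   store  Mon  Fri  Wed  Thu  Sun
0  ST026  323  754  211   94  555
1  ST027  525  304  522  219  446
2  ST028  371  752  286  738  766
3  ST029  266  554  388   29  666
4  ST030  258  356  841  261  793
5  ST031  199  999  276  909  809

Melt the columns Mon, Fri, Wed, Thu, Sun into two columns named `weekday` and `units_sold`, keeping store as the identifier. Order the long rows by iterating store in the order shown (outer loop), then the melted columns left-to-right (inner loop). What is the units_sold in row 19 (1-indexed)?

30 rows total (6 × 5). Row 19: index ⌊(19-1)/5⌋ = 3 into store → ST029; (19-1) mod 5 = 3 into the melted columns → Thu.
So row 19 is (ST029, Thu, 29); units_sold = 29.

29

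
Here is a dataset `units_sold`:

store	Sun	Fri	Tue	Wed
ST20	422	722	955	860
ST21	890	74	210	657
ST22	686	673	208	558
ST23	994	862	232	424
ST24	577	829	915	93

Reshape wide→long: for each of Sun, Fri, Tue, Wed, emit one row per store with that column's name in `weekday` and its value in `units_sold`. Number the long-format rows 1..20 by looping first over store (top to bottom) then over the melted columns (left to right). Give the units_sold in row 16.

20 rows total (5 × 4). Row 16: index ⌊(16-1)/4⌋ = 3 into store → ST23; (16-1) mod 4 = 3 into the melted columns → Wed.
So row 16 is (ST23, Wed, 424); units_sold = 424.

424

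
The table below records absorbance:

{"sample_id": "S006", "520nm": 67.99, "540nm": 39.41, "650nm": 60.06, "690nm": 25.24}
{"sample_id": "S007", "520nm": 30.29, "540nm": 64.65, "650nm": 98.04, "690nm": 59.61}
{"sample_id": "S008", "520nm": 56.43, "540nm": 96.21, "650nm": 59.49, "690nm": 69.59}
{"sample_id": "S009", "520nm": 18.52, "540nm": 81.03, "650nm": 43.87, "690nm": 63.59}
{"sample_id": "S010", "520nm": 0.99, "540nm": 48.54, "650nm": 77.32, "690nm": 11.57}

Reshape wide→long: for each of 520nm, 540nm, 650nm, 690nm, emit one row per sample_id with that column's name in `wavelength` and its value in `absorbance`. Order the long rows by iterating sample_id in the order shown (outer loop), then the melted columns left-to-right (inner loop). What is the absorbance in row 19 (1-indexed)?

77.32

20 rows total (5 × 4). Row 19: index ⌊(19-1)/4⌋ = 4 into sample_id → S010; (19-1) mod 4 = 2 into the melted columns → 650nm.
So row 19 is (S010, 650nm, 77.32); absorbance = 77.32.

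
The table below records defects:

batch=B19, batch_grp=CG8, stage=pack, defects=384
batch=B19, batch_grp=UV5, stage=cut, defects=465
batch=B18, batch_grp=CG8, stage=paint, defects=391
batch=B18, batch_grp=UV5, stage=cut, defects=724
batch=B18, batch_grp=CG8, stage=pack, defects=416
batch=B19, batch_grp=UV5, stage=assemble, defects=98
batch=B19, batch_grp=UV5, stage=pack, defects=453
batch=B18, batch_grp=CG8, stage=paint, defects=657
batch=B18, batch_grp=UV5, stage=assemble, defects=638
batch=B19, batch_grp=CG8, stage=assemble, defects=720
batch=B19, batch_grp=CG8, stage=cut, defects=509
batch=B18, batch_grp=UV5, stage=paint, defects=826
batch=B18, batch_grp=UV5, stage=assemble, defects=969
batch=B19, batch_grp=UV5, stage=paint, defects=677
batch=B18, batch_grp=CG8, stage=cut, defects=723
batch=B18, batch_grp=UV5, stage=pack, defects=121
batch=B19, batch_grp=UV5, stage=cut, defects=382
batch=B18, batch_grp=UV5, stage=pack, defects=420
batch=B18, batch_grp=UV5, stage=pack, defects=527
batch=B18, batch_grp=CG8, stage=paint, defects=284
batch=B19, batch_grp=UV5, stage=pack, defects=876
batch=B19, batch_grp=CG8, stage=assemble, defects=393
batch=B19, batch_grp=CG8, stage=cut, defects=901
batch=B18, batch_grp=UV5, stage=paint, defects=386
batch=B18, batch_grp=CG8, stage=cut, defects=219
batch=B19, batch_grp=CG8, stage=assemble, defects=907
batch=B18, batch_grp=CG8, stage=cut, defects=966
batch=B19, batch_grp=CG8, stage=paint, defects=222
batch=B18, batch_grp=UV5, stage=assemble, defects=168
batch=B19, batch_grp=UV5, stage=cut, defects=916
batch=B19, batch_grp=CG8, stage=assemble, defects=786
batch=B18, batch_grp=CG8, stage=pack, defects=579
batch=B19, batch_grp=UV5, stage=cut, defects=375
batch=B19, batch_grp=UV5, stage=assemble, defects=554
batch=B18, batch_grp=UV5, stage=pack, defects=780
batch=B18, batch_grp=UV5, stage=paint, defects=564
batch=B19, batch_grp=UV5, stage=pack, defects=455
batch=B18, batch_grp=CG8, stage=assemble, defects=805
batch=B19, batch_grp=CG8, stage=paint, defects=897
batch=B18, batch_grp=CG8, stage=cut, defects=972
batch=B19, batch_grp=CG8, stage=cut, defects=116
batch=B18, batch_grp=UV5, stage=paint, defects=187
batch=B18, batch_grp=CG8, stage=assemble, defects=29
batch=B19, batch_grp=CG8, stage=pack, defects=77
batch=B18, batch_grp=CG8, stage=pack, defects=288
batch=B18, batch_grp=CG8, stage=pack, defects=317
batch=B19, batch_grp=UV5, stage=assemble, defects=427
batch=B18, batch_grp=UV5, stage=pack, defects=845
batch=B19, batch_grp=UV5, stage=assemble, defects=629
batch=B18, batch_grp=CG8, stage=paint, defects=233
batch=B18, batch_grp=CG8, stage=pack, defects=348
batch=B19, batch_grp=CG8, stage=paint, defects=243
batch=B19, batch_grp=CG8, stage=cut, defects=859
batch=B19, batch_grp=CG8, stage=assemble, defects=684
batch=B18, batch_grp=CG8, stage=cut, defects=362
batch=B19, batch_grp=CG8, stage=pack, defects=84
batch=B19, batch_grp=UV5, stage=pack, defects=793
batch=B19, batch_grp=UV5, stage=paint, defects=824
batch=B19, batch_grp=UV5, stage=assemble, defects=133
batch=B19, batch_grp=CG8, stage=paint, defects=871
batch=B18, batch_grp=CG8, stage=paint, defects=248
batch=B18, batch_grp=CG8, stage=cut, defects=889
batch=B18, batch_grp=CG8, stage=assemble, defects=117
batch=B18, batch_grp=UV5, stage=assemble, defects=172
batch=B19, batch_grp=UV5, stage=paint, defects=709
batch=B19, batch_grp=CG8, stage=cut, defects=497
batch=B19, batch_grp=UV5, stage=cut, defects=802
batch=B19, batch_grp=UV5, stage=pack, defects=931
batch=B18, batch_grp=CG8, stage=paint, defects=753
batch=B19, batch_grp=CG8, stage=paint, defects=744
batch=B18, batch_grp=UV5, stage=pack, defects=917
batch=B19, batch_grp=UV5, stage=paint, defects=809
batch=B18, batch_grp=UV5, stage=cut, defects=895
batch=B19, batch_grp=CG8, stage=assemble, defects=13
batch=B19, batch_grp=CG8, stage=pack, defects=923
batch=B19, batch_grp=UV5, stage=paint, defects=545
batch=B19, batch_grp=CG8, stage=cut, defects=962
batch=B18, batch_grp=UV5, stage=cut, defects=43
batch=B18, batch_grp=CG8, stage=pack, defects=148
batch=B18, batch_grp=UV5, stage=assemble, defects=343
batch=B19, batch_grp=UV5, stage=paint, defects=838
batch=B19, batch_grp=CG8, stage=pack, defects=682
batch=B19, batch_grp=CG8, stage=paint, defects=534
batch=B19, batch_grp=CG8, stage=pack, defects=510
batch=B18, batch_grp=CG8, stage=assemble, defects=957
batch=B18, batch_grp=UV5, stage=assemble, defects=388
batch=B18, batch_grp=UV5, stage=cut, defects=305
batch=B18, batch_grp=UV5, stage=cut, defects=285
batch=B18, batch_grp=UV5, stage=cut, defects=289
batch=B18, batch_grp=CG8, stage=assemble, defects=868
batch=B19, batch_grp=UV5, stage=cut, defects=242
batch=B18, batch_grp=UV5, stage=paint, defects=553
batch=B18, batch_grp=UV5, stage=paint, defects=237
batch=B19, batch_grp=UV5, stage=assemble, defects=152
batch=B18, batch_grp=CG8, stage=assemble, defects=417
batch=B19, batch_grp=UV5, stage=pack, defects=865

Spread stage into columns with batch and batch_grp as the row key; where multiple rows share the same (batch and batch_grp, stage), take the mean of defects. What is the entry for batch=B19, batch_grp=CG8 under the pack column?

443.33

Rows with batch=B19, batch_grp=CG8 and stage=pack: defects values are 384, 77, 84, 923, 682, 510.
(384 + 77 + 84 + 923 + 682 + 510) / 6 = 443.33.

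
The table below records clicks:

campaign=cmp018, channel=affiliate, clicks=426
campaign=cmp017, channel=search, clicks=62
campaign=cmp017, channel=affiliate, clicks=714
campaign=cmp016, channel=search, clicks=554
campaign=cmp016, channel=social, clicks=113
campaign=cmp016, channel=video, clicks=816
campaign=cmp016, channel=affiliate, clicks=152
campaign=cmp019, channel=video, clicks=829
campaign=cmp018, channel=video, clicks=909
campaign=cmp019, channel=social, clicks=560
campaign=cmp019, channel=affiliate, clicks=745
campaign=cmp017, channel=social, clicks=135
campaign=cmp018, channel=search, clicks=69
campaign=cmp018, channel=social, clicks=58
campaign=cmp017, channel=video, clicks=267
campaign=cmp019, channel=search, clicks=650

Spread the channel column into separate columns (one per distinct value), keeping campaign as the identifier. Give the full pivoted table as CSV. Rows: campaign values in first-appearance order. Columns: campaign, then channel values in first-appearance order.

Columns: campaign plus the 4 distinct channel values (affiliate, search, social, video).
For example, row cmp018 column affiliate takes clicks=426 from the long row (cmp018, affiliate).

campaign,affiliate,search,social,video
cmp018,426,69,58,909
cmp017,714,62,135,267
cmp016,152,554,113,816
cmp019,745,650,560,829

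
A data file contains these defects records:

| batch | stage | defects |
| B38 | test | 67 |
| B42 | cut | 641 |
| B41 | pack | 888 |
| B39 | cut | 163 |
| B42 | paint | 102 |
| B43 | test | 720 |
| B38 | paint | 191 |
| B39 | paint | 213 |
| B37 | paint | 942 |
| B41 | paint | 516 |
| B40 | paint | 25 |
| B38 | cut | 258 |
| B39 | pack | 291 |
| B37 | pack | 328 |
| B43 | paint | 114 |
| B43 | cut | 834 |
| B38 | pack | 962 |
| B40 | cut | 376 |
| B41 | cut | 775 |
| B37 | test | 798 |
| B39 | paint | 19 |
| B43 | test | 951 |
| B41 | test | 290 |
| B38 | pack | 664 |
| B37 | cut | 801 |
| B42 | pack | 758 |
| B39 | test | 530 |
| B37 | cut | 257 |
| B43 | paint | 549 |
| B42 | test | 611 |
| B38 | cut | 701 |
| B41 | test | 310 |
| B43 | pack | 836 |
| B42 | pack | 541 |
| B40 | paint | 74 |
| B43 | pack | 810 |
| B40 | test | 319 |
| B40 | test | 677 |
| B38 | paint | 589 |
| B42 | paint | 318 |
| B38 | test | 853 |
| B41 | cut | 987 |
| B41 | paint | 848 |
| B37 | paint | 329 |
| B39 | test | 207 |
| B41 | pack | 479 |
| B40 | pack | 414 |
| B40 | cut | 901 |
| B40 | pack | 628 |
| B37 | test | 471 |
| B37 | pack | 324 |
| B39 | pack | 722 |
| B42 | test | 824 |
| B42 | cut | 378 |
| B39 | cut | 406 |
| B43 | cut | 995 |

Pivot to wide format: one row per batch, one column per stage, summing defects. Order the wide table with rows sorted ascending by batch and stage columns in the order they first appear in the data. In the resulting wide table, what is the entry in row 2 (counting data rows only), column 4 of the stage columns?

780

With rows sorted ascending by batch, row 2 is batch=B38. stage columns in first-appearance order: test, cut, pack, paint; column 4 is paint.
Long rows with batch=B38, stage=paint: 191 + 589 = 780.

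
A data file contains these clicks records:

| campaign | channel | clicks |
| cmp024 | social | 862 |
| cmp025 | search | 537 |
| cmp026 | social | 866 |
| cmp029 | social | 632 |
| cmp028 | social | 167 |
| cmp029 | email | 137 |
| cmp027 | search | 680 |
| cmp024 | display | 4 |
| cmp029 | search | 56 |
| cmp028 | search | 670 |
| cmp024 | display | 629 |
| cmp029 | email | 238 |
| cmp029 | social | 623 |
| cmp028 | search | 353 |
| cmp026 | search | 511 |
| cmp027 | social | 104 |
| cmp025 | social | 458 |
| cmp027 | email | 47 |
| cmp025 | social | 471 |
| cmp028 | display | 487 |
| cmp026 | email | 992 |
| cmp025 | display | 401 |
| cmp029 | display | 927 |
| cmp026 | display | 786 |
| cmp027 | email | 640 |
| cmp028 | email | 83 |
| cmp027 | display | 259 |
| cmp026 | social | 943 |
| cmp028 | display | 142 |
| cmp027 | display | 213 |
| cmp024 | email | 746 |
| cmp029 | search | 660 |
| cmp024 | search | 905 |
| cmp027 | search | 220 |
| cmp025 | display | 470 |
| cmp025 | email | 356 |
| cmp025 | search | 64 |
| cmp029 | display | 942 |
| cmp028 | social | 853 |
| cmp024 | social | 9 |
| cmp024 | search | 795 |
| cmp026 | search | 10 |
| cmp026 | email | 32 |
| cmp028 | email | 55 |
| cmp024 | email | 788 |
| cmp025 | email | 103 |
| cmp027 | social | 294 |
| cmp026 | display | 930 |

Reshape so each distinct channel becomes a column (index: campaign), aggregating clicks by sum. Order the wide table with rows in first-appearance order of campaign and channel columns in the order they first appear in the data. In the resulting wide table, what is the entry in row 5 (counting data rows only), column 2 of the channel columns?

1023

With rows in first-appearance order of campaign, row 5 is campaign=cmp028. channel columns in first-appearance order: social, search, email, display; column 2 is search.
Long rows with campaign=cmp028, channel=search: 670 + 353 = 1023.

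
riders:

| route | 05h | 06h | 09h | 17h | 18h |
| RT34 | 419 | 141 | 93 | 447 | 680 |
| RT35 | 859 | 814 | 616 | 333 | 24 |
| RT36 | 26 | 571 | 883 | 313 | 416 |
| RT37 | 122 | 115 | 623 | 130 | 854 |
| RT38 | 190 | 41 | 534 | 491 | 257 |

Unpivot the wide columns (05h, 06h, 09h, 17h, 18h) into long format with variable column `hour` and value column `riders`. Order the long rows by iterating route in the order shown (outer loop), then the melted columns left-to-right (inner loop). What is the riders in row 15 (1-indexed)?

416

25 rows total (5 × 5). Row 15: index ⌊(15-1)/5⌋ = 2 into route → RT36; (15-1) mod 5 = 4 into the melted columns → 18h.
So row 15 is (RT36, 18h, 416); riders = 416.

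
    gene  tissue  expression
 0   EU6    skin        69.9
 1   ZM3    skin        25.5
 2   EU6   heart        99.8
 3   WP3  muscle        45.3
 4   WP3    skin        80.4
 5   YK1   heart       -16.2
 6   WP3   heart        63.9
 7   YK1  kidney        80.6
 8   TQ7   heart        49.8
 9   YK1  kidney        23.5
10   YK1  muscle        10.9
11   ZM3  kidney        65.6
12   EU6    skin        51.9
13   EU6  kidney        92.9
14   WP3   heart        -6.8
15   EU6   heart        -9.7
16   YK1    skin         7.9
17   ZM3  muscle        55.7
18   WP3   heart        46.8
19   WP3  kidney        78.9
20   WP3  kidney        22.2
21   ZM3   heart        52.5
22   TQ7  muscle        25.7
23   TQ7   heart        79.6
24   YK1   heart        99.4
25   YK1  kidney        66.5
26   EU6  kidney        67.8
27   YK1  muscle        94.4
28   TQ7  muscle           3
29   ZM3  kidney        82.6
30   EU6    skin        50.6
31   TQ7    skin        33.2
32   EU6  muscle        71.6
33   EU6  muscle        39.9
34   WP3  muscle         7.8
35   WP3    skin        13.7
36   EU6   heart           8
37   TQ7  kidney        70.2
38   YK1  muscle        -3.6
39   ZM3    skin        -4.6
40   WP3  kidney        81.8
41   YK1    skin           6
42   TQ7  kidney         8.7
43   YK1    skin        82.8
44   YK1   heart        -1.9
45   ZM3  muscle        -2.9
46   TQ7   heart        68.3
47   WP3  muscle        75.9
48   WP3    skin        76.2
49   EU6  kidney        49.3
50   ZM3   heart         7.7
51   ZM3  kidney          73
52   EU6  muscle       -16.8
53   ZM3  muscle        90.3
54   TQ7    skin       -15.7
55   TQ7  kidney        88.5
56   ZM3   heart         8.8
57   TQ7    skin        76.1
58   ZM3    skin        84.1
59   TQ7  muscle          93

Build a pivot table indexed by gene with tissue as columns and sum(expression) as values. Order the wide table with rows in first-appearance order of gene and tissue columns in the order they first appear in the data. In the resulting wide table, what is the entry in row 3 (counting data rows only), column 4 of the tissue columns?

With rows in first-appearance order of gene, row 3 is gene=WP3. tissue columns in first-appearance order: skin, heart, muscle, kidney; column 4 is kidney.
Long rows with gene=WP3, tissue=kidney: 78.9 + 22.2 + 81.8 = 182.9.

182.9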